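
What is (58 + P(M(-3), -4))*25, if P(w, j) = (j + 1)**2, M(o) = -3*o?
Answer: 1675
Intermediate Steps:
P(w, j) = (1 + j)**2
(58 + P(M(-3), -4))*25 = (58 + (1 - 4)**2)*25 = (58 + (-3)**2)*25 = (58 + 9)*25 = 67*25 = 1675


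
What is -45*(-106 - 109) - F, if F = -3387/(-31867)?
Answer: 308309838/31867 ≈ 9674.9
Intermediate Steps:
F = 3387/31867 (F = -3387*(-1/31867) = 3387/31867 ≈ 0.10629)
-45*(-106 - 109) - F = -45*(-106 - 109) - 1*3387/31867 = -45*(-215) - 3387/31867 = 9675 - 3387/31867 = 308309838/31867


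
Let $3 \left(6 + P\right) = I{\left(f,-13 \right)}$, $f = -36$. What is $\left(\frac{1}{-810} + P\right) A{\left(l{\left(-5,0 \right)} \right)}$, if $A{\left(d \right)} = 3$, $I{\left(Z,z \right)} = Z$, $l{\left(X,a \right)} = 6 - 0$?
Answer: $- \frac{14581}{270} \approx -54.004$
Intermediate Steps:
$l{\left(X,a \right)} = 6$ ($l{\left(X,a \right)} = 6 + 0 = 6$)
$P = -18$ ($P = -6 + \frac{1}{3} \left(-36\right) = -6 - 12 = -18$)
$\left(\frac{1}{-810} + P\right) A{\left(l{\left(-5,0 \right)} \right)} = \left(\frac{1}{-810} - 18\right) 3 = \left(- \frac{1}{810} - 18\right) 3 = \left(- \frac{14581}{810}\right) 3 = - \frac{14581}{270}$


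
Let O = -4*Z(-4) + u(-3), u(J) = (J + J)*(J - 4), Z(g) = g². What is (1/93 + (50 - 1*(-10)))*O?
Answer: -122782/93 ≈ -1320.2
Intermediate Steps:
u(J) = 2*J*(-4 + J) (u(J) = (2*J)*(-4 + J) = 2*J*(-4 + J))
O = -22 (O = -4*(-4)² + 2*(-3)*(-4 - 3) = -4*16 + 2*(-3)*(-7) = -64 + 42 = -22)
(1/93 + (50 - 1*(-10)))*O = (1/93 + (50 - 1*(-10)))*(-22) = (1/93 + (50 + 10))*(-22) = (1/93 + 60)*(-22) = (5581/93)*(-22) = -122782/93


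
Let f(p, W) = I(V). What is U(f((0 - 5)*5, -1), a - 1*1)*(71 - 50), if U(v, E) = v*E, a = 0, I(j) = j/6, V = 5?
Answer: -35/2 ≈ -17.500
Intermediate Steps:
I(j) = j/6 (I(j) = j*(⅙) = j/6)
f(p, W) = ⅚ (f(p, W) = (⅙)*5 = ⅚)
U(v, E) = E*v
U(f((0 - 5)*5, -1), a - 1*1)*(71 - 50) = ((0 - 1*1)*(⅚))*(71 - 50) = ((0 - 1)*(⅚))*21 = -1*⅚*21 = -⅚*21 = -35/2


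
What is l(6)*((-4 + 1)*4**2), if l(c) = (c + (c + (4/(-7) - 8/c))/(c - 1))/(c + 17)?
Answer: -11456/805 ≈ -14.231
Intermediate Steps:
l(c) = (c + (-4/7 + c - 8/c)/(-1 + c))/(17 + c) (l(c) = (c + (c + (4*(-1/7) - 8/c))/(-1 + c))/(17 + c) = (c + (c + (-4/7 - 8/c))/(-1 + c))/(17 + c) = (c + (-4/7 + c - 8/c)/(-1 + c))/(17 + c))
l(6)*((-4 + 1)*4**2) = ((-8 + 6**3 - 4/7*6)/(6*(-17 + 6**2 + 16*6)))*((-4 + 1)*4**2) = ((-8 + 216 - 24/7)/(6*(-17 + 36 + 96)))*(-3*16) = ((1/6)*(1432/7)/115)*(-48) = ((1/6)*(1/115)*(1432/7))*(-48) = (716/2415)*(-48) = -11456/805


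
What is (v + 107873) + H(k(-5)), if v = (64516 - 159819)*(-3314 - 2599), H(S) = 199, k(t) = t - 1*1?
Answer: 563634711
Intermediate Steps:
k(t) = -1 + t (k(t) = t - 1 = -1 + t)
v = 563526639 (v = -95303*(-5913) = 563526639)
(v + 107873) + H(k(-5)) = (563526639 + 107873) + 199 = 563634512 + 199 = 563634711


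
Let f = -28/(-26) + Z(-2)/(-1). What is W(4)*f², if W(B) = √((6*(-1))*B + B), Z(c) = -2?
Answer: 3200*I*√5/169 ≈ 42.34*I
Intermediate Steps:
W(B) = √5*√(-B) (W(B) = √(-6*B + B) = √(-5*B) = √5*√(-B))
f = 40/13 (f = -28/(-26) - 2/(-1) = -28*(-1/26) - 2*(-1) = 14/13 + 2 = 40/13 ≈ 3.0769)
W(4)*f² = (√5*√(-1*4))*(40/13)² = (√5*√(-4))*(1600/169) = (√5*(2*I))*(1600/169) = (2*I*√5)*(1600/169) = 3200*I*√5/169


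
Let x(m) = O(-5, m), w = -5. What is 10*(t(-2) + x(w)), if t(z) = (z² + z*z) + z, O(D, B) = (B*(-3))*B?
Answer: -690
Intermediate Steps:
O(D, B) = -3*B² (O(D, B) = (-3*B)*B = -3*B²)
t(z) = z + 2*z² (t(z) = (z² + z²) + z = 2*z² + z = z + 2*z²)
x(m) = -3*m²
10*(t(-2) + x(w)) = 10*(-2*(1 + 2*(-2)) - 3*(-5)²) = 10*(-2*(1 - 4) - 3*25) = 10*(-2*(-3) - 75) = 10*(6 - 75) = 10*(-69) = -690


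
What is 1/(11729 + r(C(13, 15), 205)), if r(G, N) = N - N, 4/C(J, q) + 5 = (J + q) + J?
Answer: 1/11729 ≈ 8.5259e-5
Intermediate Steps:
C(J, q) = 4/(-5 + q + 2*J) (C(J, q) = 4/(-5 + ((J + q) + J)) = 4/(-5 + (q + 2*J)) = 4/(-5 + q + 2*J))
r(G, N) = 0
1/(11729 + r(C(13, 15), 205)) = 1/(11729 + 0) = 1/11729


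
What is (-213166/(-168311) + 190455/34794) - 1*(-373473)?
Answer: 729058961889697/1952070978 ≈ 3.7348e+5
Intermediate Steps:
(-213166/(-168311) + 190455/34794) - 1*(-373473) = (-213166*(-1/168311) + 190455*(1/34794)) + 373473 = (213166/168311 + 63485/11598) + 373473 = 13157523103/1952070978 + 373473 = 729058961889697/1952070978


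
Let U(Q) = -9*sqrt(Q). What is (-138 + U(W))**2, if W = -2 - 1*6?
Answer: 18396 + 4968*I*sqrt(2) ≈ 18396.0 + 7025.8*I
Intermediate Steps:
W = -8 (W = -2 - 6 = -8)
(-138 + U(W))**2 = (-138 - 18*I*sqrt(2))**2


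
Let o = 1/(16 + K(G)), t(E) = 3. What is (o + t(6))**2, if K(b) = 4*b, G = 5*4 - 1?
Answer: 76729/8464 ≈ 9.0653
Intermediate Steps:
G = 19 (G = 20 - 1 = 19)
o = 1/92 (o = 1/(16 + 4*19) = 1/(16 + 76) = 1/92 ≈ 0.010870)
(o + t(6))**2 = (1/92 + 3)**2 = (277/92)**2 = 76729/8464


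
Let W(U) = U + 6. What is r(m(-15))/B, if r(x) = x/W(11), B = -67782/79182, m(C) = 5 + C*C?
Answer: -3035310/192049 ≈ -15.805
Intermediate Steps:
m(C) = 5 + C²
B = -11297/13197 (B = -67782*1/79182 = -11297/13197 ≈ -0.85603)
W(U) = 6 + U
r(x) = x/17 (r(x) = x/(6 + 11) = x/17)
r(m(-15))/B = ((5 + (-15)²)/17)/(-11297/13197) = ((5 + 225)/17)*(-13197/11297) = ((1/17)*230)*(-13197/11297) = (230/17)*(-13197/11297) = -3035310/192049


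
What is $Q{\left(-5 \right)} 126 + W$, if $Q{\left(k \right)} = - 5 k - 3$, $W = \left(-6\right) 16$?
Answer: $2676$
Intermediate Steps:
$W = -96$
$Q{\left(k \right)} = -3 - 5 k$
$Q{\left(-5 \right)} 126 + W = \left(-3 - -25\right) 126 - 96 = \left(-3 + 25\right) 126 - 96 = 22 \cdot 126 - 96 = 2772 - 96 = 2676$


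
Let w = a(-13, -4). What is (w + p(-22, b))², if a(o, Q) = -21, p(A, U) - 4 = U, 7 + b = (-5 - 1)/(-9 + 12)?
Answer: 676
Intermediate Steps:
b = -9 (b = -7 + (-5 - 1)/(-9 + 12) = -7 - 6/3 = -7 - 6*⅓ = -7 - 2 = -9)
p(A, U) = 4 + U
w = -21
(w + p(-22, b))² = (-21 + (4 - 9))² = (-21 - 5)² = (-26)² = 676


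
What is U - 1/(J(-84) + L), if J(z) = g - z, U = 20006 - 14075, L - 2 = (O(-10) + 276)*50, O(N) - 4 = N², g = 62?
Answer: 113566787/19148 ≈ 5931.0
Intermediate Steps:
O(N) = 4 + N²
L = 19002 (L = 2 + ((4 + (-10)²) + 276)*50 = 2 + ((4 + 100) + 276)*50 = 2 + (104 + 276)*50 = 2 + 380*50 = 2 + 19000 = 19002)
U = 5931
J(z) = 62 - z
U - 1/(J(-84) + L) = 5931 - 1/((62 - 1*(-84)) + 19002) = 5931 - 1/((62 + 84) + 19002) = 5931 - 1/(146 + 19002) = 5931 - 1/19148 = 113566787/19148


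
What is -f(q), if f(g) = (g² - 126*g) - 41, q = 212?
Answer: -18191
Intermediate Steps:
f(g) = -41 + g² - 126*g
-f(q) = -(-41 + 212² - 126*212) = -(-41 + 44944 - 26712) = -1*18191 = -18191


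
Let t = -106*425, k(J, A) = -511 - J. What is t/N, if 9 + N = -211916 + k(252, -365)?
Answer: 22525/106344 ≈ 0.21181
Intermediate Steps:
N = -212688 (N = -9 + (-211916 + (-511 - 1*252)) = -9 + (-211916 + (-511 - 252)) = -9 + (-211916 - 763) = -9 - 212679 = -212688)
t = -45050
t/N = -45050/(-212688) = -45050*(-1/212688) = 22525/106344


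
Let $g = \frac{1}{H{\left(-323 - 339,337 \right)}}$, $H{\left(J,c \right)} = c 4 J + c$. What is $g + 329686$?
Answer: $\frac{294092769753}{892039} \approx 3.2969 \cdot 10^{5}$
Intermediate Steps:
$H{\left(J,c \right)} = c + 4 J c$ ($H{\left(J,c \right)} = 4 c J + c = 4 J c + c = c + 4 J c$)
$g = - \frac{1}{892039}$ ($g = \frac{1}{337 \left(1 + 4 \left(-323 - 339\right)\right)} = \frac{1}{337 \left(1 + 4 \left(-662\right)\right)} = \frac{1}{337 \left(1 - 2648\right)} = \frac{1}{337 \left(-2647\right)} = \frac{1}{-892039} = - \frac{1}{892039} \approx -1.121 \cdot 10^{-6}$)
$g + 329686 = - \frac{1}{892039} + 329686 = \frac{294092769753}{892039}$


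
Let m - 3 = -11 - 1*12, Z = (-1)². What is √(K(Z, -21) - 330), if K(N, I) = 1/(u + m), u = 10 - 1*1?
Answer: I*√39941/11 ≈ 18.168*I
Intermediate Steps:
Z = 1
m = -20 (m = 3 + (-11 - 1*12) = 3 + (-11 - 12) = 3 - 23 = -20)
u = 9 (u = 10 - 1 = 9)
K(N, I) = -1/11 (K(N, I) = 1/(9 - 20) = 1/(-11) = -1/11)
√(K(Z, -21) - 330) = √(-1/11 - 330) = √(-3631/11) = I*√39941/11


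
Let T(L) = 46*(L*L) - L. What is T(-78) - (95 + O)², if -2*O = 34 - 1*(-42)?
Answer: 276693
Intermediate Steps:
O = -38 (O = -(34 - 1*(-42))/2 = -(34 + 42)/2 = -½*76 = -38)
T(L) = -L + 46*L² (T(L) = 46*L² - L = -L + 46*L²)
T(-78) - (95 + O)² = -78*(-1 + 46*(-78)) - (95 - 38)² = -78*(-1 - 3588) - 1*57² = -78*(-3589) - 1*3249 = 279942 - 3249 = 276693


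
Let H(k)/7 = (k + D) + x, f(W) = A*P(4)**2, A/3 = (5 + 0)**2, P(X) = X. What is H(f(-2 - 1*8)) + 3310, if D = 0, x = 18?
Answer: 11836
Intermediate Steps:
A = 75 (A = 3*(5 + 0)**2 = 3*5**2 = 3*25 = 75)
f(W) = 1200 (f(W) = 75*4**2 = 75*16 = 1200)
H(k) = 126 + 7*k (H(k) = 7*((k + 0) + 18) = 7*(k + 18) = 7*(18 + k) = 126 + 7*k)
H(f(-2 - 1*8)) + 3310 = (126 + 7*1200) + 3310 = (126 + 8400) + 3310 = 8526 + 3310 = 11836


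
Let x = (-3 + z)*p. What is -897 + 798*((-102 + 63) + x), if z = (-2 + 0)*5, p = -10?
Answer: 71721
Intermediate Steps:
z = -10 (z = -2*5 = -10)
x = 130 (x = (-3 - 10)*(-10) = -13*(-10) = 130)
-897 + 798*((-102 + 63) + x) = -897 + 798*((-102 + 63) + 130) = -897 + 798*(-39 + 130) = -897 + 798*91 = -897 + 72618 = 71721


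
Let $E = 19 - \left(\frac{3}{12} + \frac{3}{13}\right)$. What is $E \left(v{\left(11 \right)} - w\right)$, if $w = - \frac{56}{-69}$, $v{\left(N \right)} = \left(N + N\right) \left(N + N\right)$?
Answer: $\frac{2675535}{299} \approx 8948.3$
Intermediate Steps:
$v{\left(N \right)} = 4 N^{2}$ ($v{\left(N \right)} = 2 N 2 N = 4 N^{2}$)
$w = \frac{56}{69}$ ($w = \left(-56\right) \left(- \frac{1}{69}\right) = \frac{56}{69} \approx 0.81159$)
$E = \frac{963}{52}$ ($E = 19 - \left(3 \cdot \frac{1}{12} + 3 \cdot \frac{1}{13}\right) = 19 - \left(\frac{1}{4} + \frac{3}{13}\right) = 19 - \frac{25}{52} = \frac{963}{52} \approx 18.519$)
$E \left(v{\left(11 \right)} - w\right) = \frac{963 \left(4 \cdot 11^{2} - \frac{56}{69}\right)}{52} = \frac{963 \left(4 \cdot 121 - \frac{56}{69}\right)}{52} = \frac{963 \left(484 - \frac{56}{69}\right)}{52} = \frac{963}{52} \cdot \frac{33340}{69} = \frac{2675535}{299}$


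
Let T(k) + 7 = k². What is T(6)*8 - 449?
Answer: -217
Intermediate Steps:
T(k) = -7 + k²
T(6)*8 - 449 = (-7 + 6²)*8 - 449 = (-7 + 36)*8 - 449 = 29*8 - 449 = 232 - 449 = -217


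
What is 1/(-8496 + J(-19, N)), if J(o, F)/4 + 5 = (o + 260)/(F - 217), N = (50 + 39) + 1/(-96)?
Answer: -12289/104745668 ≈ -0.00011732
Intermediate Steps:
N = 8543/96 (N = 89 - 1/96 = 8543/96 ≈ 88.990)
J(o, F) = -20 + 4*(260 + o)/(-217 + F) (J(o, F) = -20 + 4*((o + 260)/(F - 217)) = -20 + 4*((260 + o)/(-217 + F)) = -20 + 4*(260 + o)/(-217 + F))
1/(-8496 + J(-19, N)) = 1/(-8496 + 4*(1345 - 19 - 5*8543/96)/(-217 + 8543/96)) = 1/(-8496 + 4*(1345 - 19 - 42715/96)/(-12289/96)) = 1/(-8496 + 4*(-96/12289)*(84581/96)) = 1/(-8496 - 338324/12289) = 1/(-104745668/12289) = -12289/104745668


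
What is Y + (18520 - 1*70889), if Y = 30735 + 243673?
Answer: 222039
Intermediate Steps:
Y = 274408
Y + (18520 - 1*70889) = 274408 + (18520 - 1*70889) = 274408 + (18520 - 70889) = 274408 - 52369 = 222039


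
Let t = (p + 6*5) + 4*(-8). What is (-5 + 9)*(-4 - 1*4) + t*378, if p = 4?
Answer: 724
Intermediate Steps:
t = 2 (t = (4 + 6*5) + 4*(-8) = (4 + 30) - 32 = 34 - 32 = 2)
(-5 + 9)*(-4 - 1*4) + t*378 = (-5 + 9)*(-4 - 1*4) + 2*378 = 4*(-4 - 4) + 756 = 4*(-8) + 756 = -32 + 756 = 724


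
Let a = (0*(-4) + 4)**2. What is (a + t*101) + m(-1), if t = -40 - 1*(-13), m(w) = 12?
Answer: -2699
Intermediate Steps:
a = 16 (a = (0 + 4)**2 = 4**2 = 16)
t = -27 (t = -40 + 13 = -27)
(a + t*101) + m(-1) = (16 - 27*101) + 12 = (16 - 2727) + 12 = -2711 + 12 = -2699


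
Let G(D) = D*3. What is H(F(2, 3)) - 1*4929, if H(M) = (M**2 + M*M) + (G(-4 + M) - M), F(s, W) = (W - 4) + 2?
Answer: -4937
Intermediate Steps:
G(D) = 3*D
F(s, W) = -2 + W (F(s, W) = (-4 + W) + 2 = -2 + W)
H(M) = -12 + 2*M + 2*M**2 (H(M) = (M**2 + M*M) + (3*(-4 + M) - M) = (M**2 + M**2) + ((-12 + 3*M) - M) = 2*M**2 + (-12 + 2*M) = -12 + 2*M + 2*M**2)
H(F(2, 3)) - 1*4929 = (-12 + 2*(-2 + 3) + 2*(-2 + 3)**2) - 1*4929 = (-12 + 2*1 + 2*1**2) - 4929 = (-12 + 2 + 2*1) - 4929 = (-12 + 2 + 2) - 4929 = -8 - 4929 = -4937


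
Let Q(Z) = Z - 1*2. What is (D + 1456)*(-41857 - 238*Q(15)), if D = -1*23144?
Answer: 974897288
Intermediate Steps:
Q(Z) = -2 + Z (Q(Z) = Z - 2 = -2 + Z)
D = -23144
(D + 1456)*(-41857 - 238*Q(15)) = (-23144 + 1456)*(-41857 - 238*(-2 + 15)) = -21688*(-41857 - 238*13) = -21688*(-41857 - 3094) = -21688*(-44951) = 974897288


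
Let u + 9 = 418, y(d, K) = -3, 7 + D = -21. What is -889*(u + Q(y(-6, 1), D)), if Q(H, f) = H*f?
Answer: -438277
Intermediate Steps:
D = -28 (D = -7 - 21 = -28)
u = 409 (u = -9 + 418 = 409)
-889*(u + Q(y(-6, 1), D)) = -889*(409 - 3*(-28)) = -889*(409 + 84) = -889*493 = -438277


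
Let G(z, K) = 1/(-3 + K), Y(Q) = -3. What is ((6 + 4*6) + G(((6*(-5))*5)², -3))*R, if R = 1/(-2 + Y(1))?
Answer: -179/30 ≈ -5.9667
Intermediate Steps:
R = -⅕ (R = 1/(-2 - 3) = 1/(-5) = -⅕ ≈ -0.20000)
((6 + 4*6) + G(((6*(-5))*5)², -3))*R = ((6 + 4*6) + 1/(-3 - 3))*(-⅕) = ((6 + 24) + 1/(-6))*(-⅕) = (30 - ⅙)*(-⅕) = (179/6)*(-⅕) = -179/30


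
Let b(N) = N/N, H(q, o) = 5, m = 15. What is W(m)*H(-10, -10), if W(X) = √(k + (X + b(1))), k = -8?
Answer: 10*√2 ≈ 14.142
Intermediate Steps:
b(N) = 1
W(X) = √(-7 + X) (W(X) = √(-8 + (X + 1)) = √(-8 + (1 + X)) = √(-7 + X))
W(m)*H(-10, -10) = √(-7 + 15)*5 = √8*5 = (2*√2)*5 = 10*√2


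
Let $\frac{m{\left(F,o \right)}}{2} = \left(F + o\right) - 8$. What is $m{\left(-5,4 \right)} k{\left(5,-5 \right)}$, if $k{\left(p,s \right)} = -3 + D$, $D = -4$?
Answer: $126$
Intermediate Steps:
$m{\left(F,o \right)} = -16 + 2 F + 2 o$ ($m{\left(F,o \right)} = 2 \left(\left(F + o\right) - 8\right) = 2 \left(-8 + F + o\right) = -16 + 2 F + 2 o$)
$k{\left(p,s \right)} = -7$ ($k{\left(p,s \right)} = -3 - 4 = -7$)
$m{\left(-5,4 \right)} k{\left(5,-5 \right)} = \left(-16 + 2 \left(-5\right) + 2 \cdot 4\right) \left(-7\right) = \left(-16 - 10 + 8\right) \left(-7\right) = \left(-18\right) \left(-7\right) = 126$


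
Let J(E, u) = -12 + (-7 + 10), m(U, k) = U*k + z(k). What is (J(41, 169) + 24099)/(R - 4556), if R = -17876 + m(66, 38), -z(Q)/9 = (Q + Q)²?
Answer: -12045/35954 ≈ -0.33501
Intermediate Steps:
z(Q) = -36*Q² (z(Q) = -9*(Q + Q)² = -9*4*Q² = -36*Q²)
m(U, k) = -36*k² + U*k (m(U, k) = U*k - 36*k² = -36*k² + U*k)
J(E, u) = -9 (J(E, u) = -12 + 3 = -9)
R = -67352 (R = -17876 + 38*(66 - 36*38) = -17876 + 38*(66 - 1368) = -17876 + 38*(-1302) = -17876 - 49476 = -67352)
(J(41, 169) + 24099)/(R - 4556) = (-9 + 24099)/(-67352 - 4556) = 24090/(-71908) = 24090*(-1/71908) = -12045/35954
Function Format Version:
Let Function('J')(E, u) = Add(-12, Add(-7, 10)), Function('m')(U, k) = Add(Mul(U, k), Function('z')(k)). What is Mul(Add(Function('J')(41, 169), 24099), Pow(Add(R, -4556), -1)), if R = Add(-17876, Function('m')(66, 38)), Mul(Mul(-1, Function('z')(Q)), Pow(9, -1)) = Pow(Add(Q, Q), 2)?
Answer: Rational(-12045, 35954) ≈ -0.33501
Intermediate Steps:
Function('z')(Q) = Mul(-36, Pow(Q, 2)) (Function('z')(Q) = Mul(-9, Pow(Add(Q, Q), 2)) = Mul(-9, Pow(Mul(2, Q), 2)) = Mul(-9, Mul(4, Pow(Q, 2))) = Mul(-36, Pow(Q, 2)))
Function('m')(U, k) = Add(Mul(-36, Pow(k, 2)), Mul(U, k)) (Function('m')(U, k) = Add(Mul(U, k), Mul(-36, Pow(k, 2))) = Add(Mul(-36, Pow(k, 2)), Mul(U, k)))
Function('J')(E, u) = -9 (Function('J')(E, u) = Add(-12, 3) = -9)
R = -67352 (R = Add(-17876, Mul(38, Add(66, Mul(-36, 38)))) = Add(-17876, Mul(38, Add(66, -1368))) = Add(-17876, Mul(38, -1302)) = Add(-17876, -49476) = -67352)
Mul(Add(Function('J')(41, 169), 24099), Pow(Add(R, -4556), -1)) = Mul(Add(-9, 24099), Pow(Add(-67352, -4556), -1)) = Mul(24090, Pow(-71908, -1)) = Mul(24090, Rational(-1, 71908)) = Rational(-12045, 35954)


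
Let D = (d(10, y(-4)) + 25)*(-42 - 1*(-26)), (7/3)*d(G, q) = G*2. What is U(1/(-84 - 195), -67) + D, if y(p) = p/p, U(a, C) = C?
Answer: -4229/7 ≈ -604.14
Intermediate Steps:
y(p) = 1
d(G, q) = 6*G/7 (d(G, q) = 3*(G*2)/7 = 3*(2*G)/7 = 6*G/7)
D = -3760/7 (D = ((6/7)*10 + 25)*(-42 - 1*(-26)) = (60/7 + 25)*(-42 + 26) = (235/7)*(-16) = -3760/7 ≈ -537.14)
U(1/(-84 - 195), -67) + D = -67 - 3760/7 = -4229/7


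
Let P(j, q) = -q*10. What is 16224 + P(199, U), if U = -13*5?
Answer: 16874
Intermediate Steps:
U = -65
P(j, q) = -10*q
16224 + P(199, U) = 16224 - 10*(-65) = 16224 + 650 = 16874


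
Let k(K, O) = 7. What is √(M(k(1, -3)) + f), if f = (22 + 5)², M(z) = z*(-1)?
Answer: 19*√2 ≈ 26.870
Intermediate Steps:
M(z) = -z
f = 729 (f = 27² = 729)
√(M(k(1, -3)) + f) = √(-1*7 + 729) = √(-7 + 729) = √722 = 19*√2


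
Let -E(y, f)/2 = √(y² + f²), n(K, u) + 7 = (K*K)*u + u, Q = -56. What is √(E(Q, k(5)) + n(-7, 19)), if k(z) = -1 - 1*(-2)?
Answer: √(943 - 2*√3137) ≈ 28.827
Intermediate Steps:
k(z) = 1 (k(z) = -1 + 2 = 1)
n(K, u) = -7 + u + u*K² (n(K, u) = -7 + ((K*K)*u + u) = -7 + (K²*u + u) = -7 + (u*K² + u) = -7 + (u + u*K²) = -7 + u + u*K²)
E(y, f) = -2*√(f² + y²) (E(y, f) = -2*√(y² + f²) = -2*√(f² + y²))
√(E(Q, k(5)) + n(-7, 19)) = √(-2*√(1² + (-56)²) + (-7 + 19 + 19*(-7)²)) = √(-2*√(1 + 3136) + (-7 + 19 + 19*49)) = √(-2*√3137 + (-7 + 19 + 931)) = √(-2*√3137 + 943) = √(943 - 2*√3137)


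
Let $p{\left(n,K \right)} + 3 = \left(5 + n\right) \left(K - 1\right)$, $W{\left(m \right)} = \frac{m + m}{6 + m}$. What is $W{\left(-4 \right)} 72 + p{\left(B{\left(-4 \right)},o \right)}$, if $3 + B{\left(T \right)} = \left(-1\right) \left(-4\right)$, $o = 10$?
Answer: $-237$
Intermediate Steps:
$W{\left(m \right)} = \frac{2 m}{6 + m}$
$B{\left(T \right)} = 1$ ($B{\left(T \right)} = -3 - -4 = -3 + 4 = 1$)
$p{\left(n,K \right)} = -3 + \left(-1 + K\right) \left(5 + n\right)$ ($p{\left(n,K \right)} = -3 + \left(5 + n\right) \left(K - 1\right) = -3 + \left(5 + n\right) \left(-1 + K\right) = -3 + \left(-1 + K\right) \left(5 + n\right)$)
$W{\left(-4 \right)} 72 + p{\left(B{\left(-4 \right)},o \right)} = 2 \left(-4\right) \frac{1}{6 - 4} \cdot 72 + \left(-8 - 1 + 5 \cdot 10 + 10 \cdot 1\right) = 2 \left(-4\right) \frac{1}{2} \cdot 72 + \left(-8 - 1 + 50 + 10\right) = 2 \left(-4\right) \frac{1}{2} \cdot 72 + 51 = \left(-4\right) 72 + 51 = -288 + 51 = -237$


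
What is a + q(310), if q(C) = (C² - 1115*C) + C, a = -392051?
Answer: -641291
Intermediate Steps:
q(C) = C² - 1114*C
a + q(310) = -392051 + 310*(-1114 + 310) = -392051 + 310*(-804) = -392051 - 249240 = -641291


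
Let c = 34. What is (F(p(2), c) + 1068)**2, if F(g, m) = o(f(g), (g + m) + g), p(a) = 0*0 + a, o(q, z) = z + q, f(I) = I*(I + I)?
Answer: 1240996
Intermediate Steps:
f(I) = 2*I**2 (f(I) = I*(2*I) = 2*I**2)
o(q, z) = q + z
p(a) = a (p(a) = 0 + a = a)
F(g, m) = m + 2*g + 2*g**2 (F(g, m) = 2*g**2 + ((g + m) + g) = 2*g**2 + (m + 2*g) = m + 2*g + 2*g**2)
(F(p(2), c) + 1068)**2 = ((34 + 2*2 + 2*2**2) + 1068)**2 = ((34 + 4 + 2*4) + 1068)**2 = ((34 + 4 + 8) + 1068)**2 = (46 + 1068)**2 = 1114**2 = 1240996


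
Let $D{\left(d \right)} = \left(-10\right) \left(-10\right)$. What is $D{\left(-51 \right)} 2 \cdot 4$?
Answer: $800$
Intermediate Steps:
$D{\left(d \right)} = 100$
$D{\left(-51 \right)} 2 \cdot 4 = 100 \cdot 2 \cdot 4 = 100 \cdot 8 = 800$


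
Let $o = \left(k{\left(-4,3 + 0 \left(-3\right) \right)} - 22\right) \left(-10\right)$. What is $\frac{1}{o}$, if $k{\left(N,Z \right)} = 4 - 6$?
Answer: $\frac{1}{240} \approx 0.0041667$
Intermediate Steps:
$k{\left(N,Z \right)} = -2$ ($k{\left(N,Z \right)} = 4 - 6 = -2$)
$o = 240$ ($o = \left(-2 - 22\right) \left(-10\right) = \left(-24\right) \left(-10\right) = 240$)
$\frac{1}{o} = \frac{1}{240}$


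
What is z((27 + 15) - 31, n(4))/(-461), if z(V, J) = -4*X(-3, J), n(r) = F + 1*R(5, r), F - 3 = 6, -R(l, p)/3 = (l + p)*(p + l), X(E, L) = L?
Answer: -936/461 ≈ -2.0304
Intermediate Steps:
R(l, p) = -3*(l + p)**2 (R(l, p) = -3*(l + p)*(p + l) = -3*(l + p)*(l + p) = -3*(l + p)**2)
F = 9 (F = 3 + 6 = 9)
n(r) = 9 - 3*(5 + r)**2 (n(r) = 9 + 1*(-3*(5 + r)**2) = 9 - 3*(5 + r)**2)
z(V, J) = -4*J
z((27 + 15) - 31, n(4))/(-461) = -4*(9 - 3*(5 + 4)**2)/(-461) = -4*(9 - 3*9**2)*(-1/461) = -4*(9 - 3*81)*(-1/461) = -4*(9 - 243)*(-1/461) = -4*(-234)*(-1/461) = 936*(-1/461) = -936/461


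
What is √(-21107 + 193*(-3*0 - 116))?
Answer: I*√43495 ≈ 208.55*I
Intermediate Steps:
√(-21107 + 193*(-3*0 - 116)) = √(-21107 + 193*(0 - 116)) = √(-21107 + 193*(-116)) = √(-21107 - 22388) = √(-43495) = I*√43495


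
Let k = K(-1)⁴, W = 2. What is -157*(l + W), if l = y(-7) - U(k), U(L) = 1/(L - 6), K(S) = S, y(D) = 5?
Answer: -5652/5 ≈ -1130.4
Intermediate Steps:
k = 1 (k = (-1)⁴ = 1)
U(L) = 1/(-6 + L)
l = 26/5 (l = 5 - 1/(-6 + 1) = 5 - 1/(-5) = 5 - 1*(-⅕) = 5 + ⅕ = 26/5 ≈ 5.2000)
-157*(l + W) = -157*(26/5 + 2) = -157*36/5 = -5652/5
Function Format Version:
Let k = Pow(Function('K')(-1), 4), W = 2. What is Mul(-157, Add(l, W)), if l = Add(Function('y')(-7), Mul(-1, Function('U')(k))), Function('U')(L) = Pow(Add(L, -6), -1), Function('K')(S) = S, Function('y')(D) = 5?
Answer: Rational(-5652, 5) ≈ -1130.4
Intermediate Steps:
k = 1 (k = Pow(-1, 4) = 1)
Function('U')(L) = Pow(Add(-6, L), -1)
l = Rational(26, 5) (l = Add(5, Mul(-1, Pow(Add(-6, 1), -1))) = Add(5, Mul(-1, Pow(-5, -1))) = Add(5, Mul(-1, Rational(-1, 5))) = Add(5, Rational(1, 5)) = Rational(26, 5) ≈ 5.2000)
Mul(-157, Add(l, W)) = Mul(-157, Add(Rational(26, 5), 2)) = Mul(-157, Rational(36, 5)) = Rational(-5652, 5)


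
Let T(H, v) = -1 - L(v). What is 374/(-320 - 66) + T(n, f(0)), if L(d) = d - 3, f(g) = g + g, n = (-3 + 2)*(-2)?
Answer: 199/193 ≈ 1.0311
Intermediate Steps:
n = 2 (n = -1*(-2) = 2)
f(g) = 2*g
L(d) = -3 + d
T(H, v) = 2 - v (T(H, v) = -1 - (-3 + v) = -1 + (3 - v) = 2 - v)
374/(-320 - 66) + T(n, f(0)) = 374/(-320 - 66) + (2 - 2*0) = 374/(-386) + (2 - 1*0) = 374*(-1/386) + (2 + 0) = -187/193 + 2 = 199/193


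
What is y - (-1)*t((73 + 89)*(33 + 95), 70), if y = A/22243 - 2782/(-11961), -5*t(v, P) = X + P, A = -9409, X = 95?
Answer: -8830262282/266048523 ≈ -33.190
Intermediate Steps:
t(v, P) = -19 - P/5 (t(v, P) = -(95 + P)/5 = -19 - P/5)
y = -50661023/266048523 (y = -9409/22243 - 2782/(-11961) = -9409*1/22243 - 2782*(-1/11961) = -9409/22243 + 2782/11961 = -50661023/266048523 ≈ -0.19042)
y - (-1)*t((73 + 89)*(33 + 95), 70) = -50661023/266048523 - (-1)*(-19 - ⅕*70) = -50661023/266048523 - (-1)*(-19 - 14) = -50661023/266048523 - (-1)*(-33) = -50661023/266048523 - 1*33 = -50661023/266048523 - 33 = -8830262282/266048523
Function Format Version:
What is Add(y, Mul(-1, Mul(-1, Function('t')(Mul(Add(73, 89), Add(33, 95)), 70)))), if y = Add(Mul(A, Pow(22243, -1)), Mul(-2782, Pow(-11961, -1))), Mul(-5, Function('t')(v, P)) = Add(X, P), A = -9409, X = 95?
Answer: Rational(-8830262282, 266048523) ≈ -33.190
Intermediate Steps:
Function('t')(v, P) = Add(-19, Mul(Rational(-1, 5), P)) (Function('t')(v, P) = Mul(Rational(-1, 5), Add(95, P)) = Add(-19, Mul(Rational(-1, 5), P)))
y = Rational(-50661023, 266048523) (y = Add(Mul(-9409, Pow(22243, -1)), Mul(-2782, Pow(-11961, -1))) = Add(Mul(-9409, Rational(1, 22243)), Mul(-2782, Rational(-1, 11961))) = Add(Rational(-9409, 22243), Rational(2782, 11961)) = Rational(-50661023, 266048523) ≈ -0.19042)
Add(y, Mul(-1, Mul(-1, Function('t')(Mul(Add(73, 89), Add(33, 95)), 70)))) = Add(Rational(-50661023, 266048523), Mul(-1, Mul(-1, Add(-19, Mul(Rational(-1, 5), 70))))) = Add(Rational(-50661023, 266048523), Mul(-1, Mul(-1, Add(-19, -14)))) = Add(Rational(-50661023, 266048523), Mul(-1, Mul(-1, -33))) = Add(Rational(-50661023, 266048523), Mul(-1, 33)) = Add(Rational(-50661023, 266048523), -33) = Rational(-8830262282, 266048523)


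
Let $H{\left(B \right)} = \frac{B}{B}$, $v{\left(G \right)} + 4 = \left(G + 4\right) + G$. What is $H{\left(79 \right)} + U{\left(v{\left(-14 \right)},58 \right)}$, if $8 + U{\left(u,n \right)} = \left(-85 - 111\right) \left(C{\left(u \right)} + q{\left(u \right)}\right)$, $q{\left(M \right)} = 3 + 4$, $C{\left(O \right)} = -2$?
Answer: $-987$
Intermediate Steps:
$v{\left(G \right)} = 2 G$ ($v{\left(G \right)} = -4 + \left(\left(G + 4\right) + G\right) = -4 + \left(\left(4 + G\right) + G\right) = -4 + \left(4 + 2 G\right) = 2 G$)
$H{\left(B \right)} = 1$
$q{\left(M \right)} = 7$
$U{\left(u,n \right)} = -988$ ($U{\left(u,n \right)} = -8 + \left(-85 - 111\right) \left(-2 + 7\right) = -8 - 980 = -988$)
$H{\left(79 \right)} + U{\left(v{\left(-14 \right)},58 \right)} = 1 - 988 = -987$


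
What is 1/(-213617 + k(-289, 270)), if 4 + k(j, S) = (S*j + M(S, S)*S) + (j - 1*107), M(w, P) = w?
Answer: -1/219147 ≈ -4.5631e-6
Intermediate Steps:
k(j, S) = -111 + j + S² + S*j (k(j, S) = -4 + ((S*j + S*S) + (j - 1*107)) = -4 + ((S*j + S²) + (j - 107)) = -4 + ((S² + S*j) + (-107 + j)) = -4 + (-107 + j + S² + S*j) = -111 + j + S² + S*j)
1/(-213617 + k(-289, 270)) = 1/(-213617 + (-111 - 289 + 270² + 270*(-289))) = 1/(-213617 + (-111 - 289 + 72900 - 78030)) = 1/(-213617 - 5530) = 1/(-219147) = -1/219147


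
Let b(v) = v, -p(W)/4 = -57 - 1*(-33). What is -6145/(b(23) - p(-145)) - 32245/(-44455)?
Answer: 55105972/649043 ≈ 84.903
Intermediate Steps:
p(W) = 96 (p(W) = -4*(-57 - 1*(-33)) = -4*(-57 + 33) = -4*(-24) = 96)
-6145/(b(23) - p(-145)) - 32245/(-44455) = -6145/(23 - 1*96) - 32245/(-44455) = -6145/(23 - 96) - 32245*(-1/44455) = -6145/(-73) + 6449/8891 = -6145*(-1/73) + 6449/8891 = 6145/73 + 6449/8891 = 55105972/649043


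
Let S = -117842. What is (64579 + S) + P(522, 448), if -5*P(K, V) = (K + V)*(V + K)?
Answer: -241443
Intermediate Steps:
P(K, V) = -(K + V)²/5 (P(K, V) = -(K + V)*(V + K)/5 = -(K + V)*(K + V)/5 = -(K + V)²/5)
(64579 + S) + P(522, 448) = (64579 - 117842) - (522 + 448)²/5 = -53263 - ⅕*970² = -53263 - ⅕*940900 = -53263 - 188180 = -241443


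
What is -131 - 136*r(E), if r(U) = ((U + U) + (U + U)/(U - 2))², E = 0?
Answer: -131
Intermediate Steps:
r(U) = (2*U + 2*U/(-2 + U))² (r(U) = (2*U + (2*U)/(-2 + U))² = (2*U + 2*U/(-2 + U))²)
-131 - 136*r(E) = -131 - 544*0²*(-1 + 0)²/(-2 + 0)² = -131 - 544*0*(-1)²/(-2)² = -131 - 544*0/4 = -131 - 136*0 = -131 + 0 = -131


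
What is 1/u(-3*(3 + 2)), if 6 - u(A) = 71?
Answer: -1/65 ≈ -0.015385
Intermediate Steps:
u(A) = -65 (u(A) = 6 - 1*71 = 6 - 71 = -65)
1/u(-3*(3 + 2)) = 1/(-65) = -1/65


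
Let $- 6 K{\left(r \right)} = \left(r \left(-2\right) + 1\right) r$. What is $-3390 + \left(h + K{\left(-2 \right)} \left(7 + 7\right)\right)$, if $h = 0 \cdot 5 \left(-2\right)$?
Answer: $- \frac{10100}{3} \approx -3366.7$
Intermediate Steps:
$K{\left(r \right)} = - \frac{r \left(1 - 2 r\right)}{6}$ ($K{\left(r \right)} = - \frac{\left(r \left(-2\right) + 1\right) r}{6} = - \frac{\left(- 2 r + 1\right) r}{6} = - \frac{\left(1 - 2 r\right) r}{6} = - \frac{r \left(1 - 2 r\right)}{6}$)
$h = 0$ ($h = 0 \left(-10\right) = 0$)
$-3390 + \left(h + K{\left(-2 \right)} \left(7 + 7\right)\right) = -3390 + \left(0 + \frac{1}{6} \left(-2\right) \left(-1 + 2 \left(-2\right)\right) \left(7 + 7\right)\right) = -3390 + \left(0 + \frac{1}{6} \left(-2\right) \left(-1 - 4\right) 14\right) = -3390 + \left(0 + \frac{1}{6} \left(-2\right) \left(-5\right) 14\right) = -3390 + \left(0 + \frac{5}{3} \cdot 14\right) = -3390 + \left(0 + \frac{70}{3}\right) = -3390 + \frac{70}{3} = - \frac{10100}{3}$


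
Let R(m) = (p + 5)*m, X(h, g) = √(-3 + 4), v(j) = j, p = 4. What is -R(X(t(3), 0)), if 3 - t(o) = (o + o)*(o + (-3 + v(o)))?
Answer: -9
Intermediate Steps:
t(o) = 3 - 2*o*(-3 + 2*o) (t(o) = 3 - (o + o)*(o + (-3 + o)) = 3 - 2*o*(-3 + 2*o))
X(h, g) = 1 (X(h, g) = √1 = 1)
R(m) = 9*m (R(m) = (4 + 5)*m = 9*m)
-R(X(t(3), 0)) = -9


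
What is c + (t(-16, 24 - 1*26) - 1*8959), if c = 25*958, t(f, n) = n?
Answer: 14989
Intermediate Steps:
c = 23950
c + (t(-16, 24 - 1*26) - 1*8959) = 23950 + ((24 - 1*26) - 1*8959) = 23950 + ((24 - 26) - 8959) = 23950 + (-2 - 8959) = 23950 - 8961 = 14989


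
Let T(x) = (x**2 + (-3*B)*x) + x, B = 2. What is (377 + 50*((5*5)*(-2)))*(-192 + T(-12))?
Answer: -25476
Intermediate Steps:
T(x) = x**2 - 5*x (T(x) = (x**2 + (-3*2)*x) + x = (x**2 - 6*x) + x = x**2 - 5*x)
(377 + 50*((5*5)*(-2)))*(-192 + T(-12)) = (377 + 50*((5*5)*(-2)))*(-192 - 12*(-5 - 12)) = (377 + 50*(25*(-2)))*(-192 - 12*(-17)) = (377 + 50*(-50))*(-192 + 204) = (377 - 2500)*12 = -2123*12 = -25476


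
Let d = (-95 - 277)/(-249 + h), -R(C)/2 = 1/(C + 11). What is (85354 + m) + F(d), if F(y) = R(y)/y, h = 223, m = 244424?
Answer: 10090217297/30597 ≈ 3.2978e+5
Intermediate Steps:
R(C) = -2/(11 + C) (R(C) = -2/(C + 11) = -2/(11 + C))
d = 186/13 (d = (-95 - 277)/(-249 + 223) = -372/(-26) = -372*(-1/26) = 186/13 ≈ 14.308)
F(y) = -2/(y*(11 + y)) (F(y) = (-2/(11 + y))/y = -2/(y*(11 + y)))
(85354 + m) + F(d) = (85354 + 244424) - 2/(186/13*(11 + 186/13)) = 329778 - 2*13/186/329/13 = 329778 - 2*13/186*13/329 = 329778 - 169/30597 = 10090217297/30597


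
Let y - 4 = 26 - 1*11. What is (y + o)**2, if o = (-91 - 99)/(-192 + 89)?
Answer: 4609609/10609 ≈ 434.50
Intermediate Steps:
y = 19 (y = 4 + (26 - 1*11) = 4 + (26 - 11) = 4 + 15 = 19)
o = 190/103 (o = -190/(-103) = -190*(-1/103) = 190/103 ≈ 1.8447)
(y + o)**2 = (19 + 190/103)**2 = (2147/103)**2 = 4609609/10609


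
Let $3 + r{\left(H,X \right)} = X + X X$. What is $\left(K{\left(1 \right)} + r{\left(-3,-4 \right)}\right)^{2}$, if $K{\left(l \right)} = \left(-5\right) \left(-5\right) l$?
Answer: $1156$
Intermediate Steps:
$K{\left(l \right)} = 25 l$
$r{\left(H,X \right)} = -3 + X + X^{2}$ ($r{\left(H,X \right)} = -3 + \left(X + X X\right) = -3 + \left(X + X^{2}\right) = -3 + X + X^{2}$)
$\left(K{\left(1 \right)} + r{\left(-3,-4 \right)}\right)^{2} = \left(25 \cdot 1 - \left(7 - 16\right)\right)^{2} = \left(25 - -9\right)^{2} = \left(25 + 9\right)^{2} = 34^{2} = 1156$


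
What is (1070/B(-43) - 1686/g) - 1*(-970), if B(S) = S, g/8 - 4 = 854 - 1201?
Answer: 55794329/58996 ≈ 945.73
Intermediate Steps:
g = -2744 (g = 32 + 8*(854 - 1201) = 32 + 8*(-347) = 32 - 2776 = -2744)
(1070/B(-43) - 1686/g) - 1*(-970) = (1070/(-43) - 1686/(-2744)) - 1*(-970) = (1070*(-1/43) - 1686*(-1/2744)) + 970 = (-1070/43 + 843/1372) + 970 = -1431791/58996 + 970 = 55794329/58996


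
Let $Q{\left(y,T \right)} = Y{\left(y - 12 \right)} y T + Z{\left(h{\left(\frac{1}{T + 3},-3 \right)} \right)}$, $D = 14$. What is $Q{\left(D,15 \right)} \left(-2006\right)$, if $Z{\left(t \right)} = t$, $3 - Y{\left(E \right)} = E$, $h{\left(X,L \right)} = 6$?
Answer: $-433296$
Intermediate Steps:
$Y{\left(E \right)} = 3 - E$
$Q{\left(y,T \right)} = 6 + T y \left(15 - y\right)$ ($Q{\left(y,T \right)} = \left(3 - \left(y - 12\right)\right) y T + 6 = \left(3 - \left(-12 + y\right)\right) y T + 6 = \left(15 - y\right) y T + 6 = y \left(15 - y\right) T + 6 = T y \left(15 - y\right) + 6 = 6 + T y \left(15 - y\right)$)
$Q{\left(D,15 \right)} \left(-2006\right) = \left(6 - 15 \cdot 14 \left(-15 + 14\right)\right) \left(-2006\right) = \left(6 - 15 \cdot 14 \left(-1\right)\right) \left(-2006\right) = \left(6 + 210\right) \left(-2006\right) = 216 \left(-2006\right) = -433296$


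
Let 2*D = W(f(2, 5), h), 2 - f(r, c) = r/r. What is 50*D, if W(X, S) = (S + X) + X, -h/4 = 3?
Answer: -250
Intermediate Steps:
f(r, c) = 1 (f(r, c) = 2 - r/r = 2 - 1*1 = 2 - 1 = 1)
h = -12 (h = -4*3 = -12)
W(X, S) = S + 2*X
D = -5 (D = (-12 + 2*1)/2 = (-12 + 2)/2 = (½)*(-10) = -5)
50*D = 50*(-5) = -250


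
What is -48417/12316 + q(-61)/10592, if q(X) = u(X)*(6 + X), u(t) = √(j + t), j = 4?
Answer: -48417/12316 - 55*I*√57/10592 ≈ -3.9312 - 0.039203*I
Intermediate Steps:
u(t) = √(4 + t)
q(X) = √(4 + X)*(6 + X)
-48417/12316 + q(-61)/10592 = -48417/12316 + (√(4 - 61)*(6 - 61))/10592 = -48417*1/12316 + (√(-57)*(-55))*(1/10592) = -48417/12316 + ((I*√57)*(-55))*(1/10592) = -48417/12316 - 55*I*√57*(1/10592) = -48417/12316 - 55*I*√57/10592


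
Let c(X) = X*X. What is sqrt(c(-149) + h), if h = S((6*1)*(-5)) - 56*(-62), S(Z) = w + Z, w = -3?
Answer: 2*sqrt(6410) ≈ 160.13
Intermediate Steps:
c(X) = X**2
S(Z) = -3 + Z
h = 3439 (h = (-3 + (6*1)*(-5)) - 56*(-62) = (-3 + 6*(-5)) + 3472 = (-3 - 30) + 3472 = -33 + 3472 = 3439)
sqrt(c(-149) + h) = sqrt((-149)**2 + 3439) = sqrt(22201 + 3439) = sqrt(25640) = 2*sqrt(6410)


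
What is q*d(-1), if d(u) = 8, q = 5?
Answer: 40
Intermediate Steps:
q*d(-1) = 5*8 = 40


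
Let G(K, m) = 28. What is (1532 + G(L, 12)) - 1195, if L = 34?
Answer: 365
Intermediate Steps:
(1532 + G(L, 12)) - 1195 = (1532 + 28) - 1195 = 1560 - 1195 = 365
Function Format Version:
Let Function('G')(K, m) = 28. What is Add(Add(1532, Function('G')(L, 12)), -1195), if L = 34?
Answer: 365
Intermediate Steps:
Add(Add(1532, Function('G')(L, 12)), -1195) = Add(Add(1532, 28), -1195) = Add(1560, -1195) = 365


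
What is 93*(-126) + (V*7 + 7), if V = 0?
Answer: -11711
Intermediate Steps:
93*(-126) + (V*7 + 7) = 93*(-126) + (0*7 + 7) = -11718 + (0 + 7) = -11718 + 7 = -11711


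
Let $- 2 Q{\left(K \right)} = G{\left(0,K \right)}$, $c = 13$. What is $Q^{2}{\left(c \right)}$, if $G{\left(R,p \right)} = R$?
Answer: $0$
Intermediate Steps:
$Q{\left(K \right)} = 0$ ($Q{\left(K \right)} = \left(- \frac{1}{2}\right) 0 = 0$)
$Q^{2}{\left(c \right)} = 0^{2} = 0$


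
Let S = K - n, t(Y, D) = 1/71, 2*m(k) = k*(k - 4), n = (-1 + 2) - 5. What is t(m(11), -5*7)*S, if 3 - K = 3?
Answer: 4/71 ≈ 0.056338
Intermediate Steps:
n = -4 (n = 1 - 5 = -4)
K = 0 (K = 3 - 1*3 = 3 - 3 = 0)
m(k) = k*(-4 + k)/2 (m(k) = (k*(k - 4))/2 = (k*(-4 + k))/2 = k*(-4 + k)/2)
t(Y, D) = 1/71
S = 4 (S = 0 - 1*(-4) = 0 + 4 = 4)
t(m(11), -5*7)*S = (1/71)*4 = 4/71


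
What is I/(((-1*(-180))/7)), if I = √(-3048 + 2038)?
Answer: 7*I*√1010/180 ≈ 1.2359*I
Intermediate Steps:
I = I*√1010 (I = √(-1010) = I*√1010 ≈ 31.78*I)
I/(((-1*(-180))/7)) = (I*√1010)/(((-1*(-180))/7)) = (I*√1010)/(((⅐)*180)) = (I*√1010)/(180/7) = (I*√1010)*(7/180) = 7*I*√1010/180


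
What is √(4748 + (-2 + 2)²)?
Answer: 2*√1187 ≈ 68.906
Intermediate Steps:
√(4748 + (-2 + 2)²) = √(4748 + 0²) = √(4748 + 0) = √4748 = 2*√1187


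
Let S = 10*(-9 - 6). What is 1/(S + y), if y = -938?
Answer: -1/1088 ≈ -0.00091912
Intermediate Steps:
S = -150 (S = 10*(-15) = -150)
1/(S + y) = 1/(-150 - 938) = 1/(-1088) = -1/1088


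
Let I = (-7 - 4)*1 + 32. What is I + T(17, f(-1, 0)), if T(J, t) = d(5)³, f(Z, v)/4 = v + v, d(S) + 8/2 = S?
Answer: 22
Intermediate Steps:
d(S) = -4 + S
f(Z, v) = 8*v (f(Z, v) = 4*(v + v) = 4*(2*v) = 8*v)
T(J, t) = 1 (T(J, t) = (-4 + 5)³ = 1³ = 1)
I = 21 (I = -11*1 + 32 = -11 + 32 = 21)
I + T(17, f(-1, 0)) = 21 + 1 = 22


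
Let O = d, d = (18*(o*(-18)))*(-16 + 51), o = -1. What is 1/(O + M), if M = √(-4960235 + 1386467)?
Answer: 945/11014114 - I*√893442/66084684 ≈ 8.5799e-5 - 1.4303e-5*I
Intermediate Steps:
M = 2*I*√893442 (M = √(-3573768) = 2*I*√893442 ≈ 1890.4*I)
d = 11340 (d = (18*(-1*(-18)))*(-16 + 51) = (18*18)*35 = 324*35 = 11340)
O = 11340
1/(O + M) = 1/(11340 + 2*I*√893442)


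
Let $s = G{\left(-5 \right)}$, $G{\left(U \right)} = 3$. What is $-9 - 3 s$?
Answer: $-18$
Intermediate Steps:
$s = 3$
$-9 - 3 s = -9 - 9 = -18$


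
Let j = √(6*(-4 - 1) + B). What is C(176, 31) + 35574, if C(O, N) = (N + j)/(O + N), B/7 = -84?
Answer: 7363849/207 + I*√618/207 ≈ 35574.0 + 0.12009*I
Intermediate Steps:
B = -588 (B = 7*(-84) = -588)
j = I*√618 (j = √(6*(-4 - 1) - 588) = √(6*(-5) - 588) = √(-30 - 588) = √(-618) = I*√618 ≈ 24.86*I)
C(O, N) = (N + I*√618)/(N + O) (C(O, N) = (N + I*√618)/(O + N) = (N + I*√618)/(N + O))
C(176, 31) + 35574 = (31 + I*√618)/(31 + 176) + 35574 = (31 + I*√618)/207 + 35574 = (31/207 + I*√618/207) + 35574 = 7363849/207 + I*√618/207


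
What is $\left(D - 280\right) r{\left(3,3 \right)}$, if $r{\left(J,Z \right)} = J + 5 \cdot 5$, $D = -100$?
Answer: $-10640$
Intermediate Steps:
$r{\left(J,Z \right)} = 25 + J$ ($r{\left(J,Z \right)} = J + 25 = 25 + J$)
$\left(D - 280\right) r{\left(3,3 \right)} = \left(-100 - 280\right) \left(25 + 3\right) = \left(-380\right) 28 = -10640$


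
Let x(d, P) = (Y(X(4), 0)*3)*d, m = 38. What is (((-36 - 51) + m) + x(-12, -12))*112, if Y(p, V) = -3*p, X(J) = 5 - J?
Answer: 6608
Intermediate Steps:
x(d, P) = -9*d (x(d, P) = (-3*(5 - 1*4)*3)*d = (-3*(5 - 4)*3)*d = (-3*1*3)*d = (-3*3)*d = -9*d)
(((-36 - 51) + m) + x(-12, -12))*112 = (((-36 - 51) + 38) - 9*(-12))*112 = ((-87 + 38) + 108)*112 = (-49 + 108)*112 = 59*112 = 6608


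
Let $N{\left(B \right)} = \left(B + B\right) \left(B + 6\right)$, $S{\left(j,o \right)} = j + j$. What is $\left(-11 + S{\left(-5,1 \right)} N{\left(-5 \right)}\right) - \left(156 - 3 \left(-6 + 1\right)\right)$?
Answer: $-82$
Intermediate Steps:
$S{\left(j,o \right)} = 2 j$
$N{\left(B \right)} = 2 B \left(6 + B\right)$
$\left(-11 + S{\left(-5,1 \right)} N{\left(-5 \right)}\right) - \left(156 - 3 \left(-6 + 1\right)\right) = \left(-11 + 2 \left(-5\right) 2 \left(-5\right) \left(6 - 5\right)\right) - \left(156 - 3 \left(-6 + 1\right)\right) = \left(-11 - 10 \cdot 2 \left(-5\right) 1\right) + \left(-156 + 3 \left(-5\right)\right) = \left(-11 - -100\right) - 171 = \left(-11 + 100\right) - 171 = 89 - 171 = -82$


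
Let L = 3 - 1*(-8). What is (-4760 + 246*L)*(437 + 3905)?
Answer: -8918468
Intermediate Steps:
L = 11 (L = 3 + 8 = 11)
(-4760 + 246*L)*(437 + 3905) = (-4760 + 246*11)*(437 + 3905) = (-4760 + 2706)*4342 = -2054*4342 = -8918468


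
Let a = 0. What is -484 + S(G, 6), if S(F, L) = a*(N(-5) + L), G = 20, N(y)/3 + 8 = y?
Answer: -484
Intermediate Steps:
N(y) = -24 + 3*y
S(F, L) = 0 (S(F, L) = 0*((-24 + 3*(-5)) + L) = 0*((-24 - 15) + L) = 0*(-39 + L) = 0)
-484 + S(G, 6) = -484 + 0 = -484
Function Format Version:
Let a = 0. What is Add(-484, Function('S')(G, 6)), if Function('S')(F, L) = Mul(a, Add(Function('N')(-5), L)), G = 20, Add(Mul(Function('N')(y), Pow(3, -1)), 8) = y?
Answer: -484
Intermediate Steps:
Function('N')(y) = Add(-24, Mul(3, y))
Function('S')(F, L) = 0 (Function('S')(F, L) = Mul(0, Add(Add(-24, Mul(3, -5)), L)) = Mul(0, Add(Add(-24, -15), L)) = Mul(0, Add(-39, L)) = 0)
Add(-484, Function('S')(G, 6)) = Add(-484, 0) = -484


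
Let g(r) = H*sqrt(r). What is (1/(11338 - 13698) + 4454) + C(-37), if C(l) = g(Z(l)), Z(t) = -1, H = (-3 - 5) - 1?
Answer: 10511439/2360 - 9*I ≈ 4454.0 - 9.0*I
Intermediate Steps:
H = -9 (H = -8 - 1 = -9)
g(r) = -9*sqrt(r)
C(l) = -9*I
(1/(11338 - 13698) + 4454) + C(-37) = (1/(11338 - 13698) + 4454) - 9*I = (1/(-2360) + 4454) - 9*I = (-1/2360 + 4454) - 9*I = 10511439/2360 - 9*I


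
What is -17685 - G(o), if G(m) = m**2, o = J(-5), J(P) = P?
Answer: -17710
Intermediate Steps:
o = -5
-17685 - G(o) = -17685 - 1*(-5)**2 = -17685 - 1*25 = -17685 - 25 = -17710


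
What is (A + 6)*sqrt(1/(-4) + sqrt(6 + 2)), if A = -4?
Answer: sqrt(-1 + 8*sqrt(2)) ≈ 3.2115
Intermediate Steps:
(A + 6)*sqrt(1/(-4) + sqrt(6 + 2)) = (-4 + 6)*sqrt(1/(-4) + sqrt(6 + 2)) = 2*sqrt(1*(-1/4) + sqrt(8)) = 2*sqrt(-1/4 + 2*sqrt(2))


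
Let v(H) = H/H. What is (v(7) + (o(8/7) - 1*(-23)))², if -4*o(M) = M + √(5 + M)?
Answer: (-664 + √301)²/784 ≈ 533.36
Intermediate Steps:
o(M) = -M/4 - √(5 + M)/4 (o(M) = -(M + √(5 + M))/4 = -M/4 - √(5 + M)/4)
v(H) = 1
(v(7) + (o(8/7) - 1*(-23)))² = (1 + ((-2/7 - √(5 + 8/7)/4) - 1*(-23)))² = (1 + ((-2/7 - √(5 + 8*(⅐))/4) + 23))² = (1 + ((-¼*8/7 - √(5 + 8/7)/4) + 23))² = (1 + ((-2/7 - √301/28) + 23))² = (1 + (159/7 - √301/28))² = (166/7 - √301/28)²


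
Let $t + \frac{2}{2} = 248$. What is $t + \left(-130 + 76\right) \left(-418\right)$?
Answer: $22819$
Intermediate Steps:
$t = 247$ ($t = -1 + 248 = 247$)
$t + \left(-130 + 76\right) \left(-418\right) = 247 + \left(-130 + 76\right) \left(-418\right) = 247 - -22572 = 247 + 22572 = 22819$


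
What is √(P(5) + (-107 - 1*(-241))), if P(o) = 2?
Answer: 2*√34 ≈ 11.662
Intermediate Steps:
√(P(5) + (-107 - 1*(-241))) = √(2 + (-107 - 1*(-241))) = √(2 + (-107 + 241)) = √(2 + 134) = √136 = 2*√34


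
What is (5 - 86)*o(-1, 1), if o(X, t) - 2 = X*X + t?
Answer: -324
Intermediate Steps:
o(X, t) = 2 + t + X**2 (o(X, t) = 2 + (X*X + t) = 2 + (X**2 + t) = 2 + (t + X**2) = 2 + t + X**2)
(5 - 86)*o(-1, 1) = (5 - 86)*(2 + 1 + (-1)**2) = -81*(2 + 1 + 1) = -81*4 = -324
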